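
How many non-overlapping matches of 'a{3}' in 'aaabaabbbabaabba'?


Pattern 'a{3}' matches exactly 3 consecutive a's (greedy, non-overlapping).
String: 'aaabaabbbabaabba'
Scanning for runs of a's:
  Run at pos 0: 'aaa' (length 3) -> 1 match(es)
  Run at pos 4: 'aa' (length 2) -> 0 match(es)
  Run at pos 9: 'a' (length 1) -> 0 match(es)
  Run at pos 11: 'aa' (length 2) -> 0 match(es)
  Run at pos 15: 'a' (length 1) -> 0 match(es)
Matches found: ['aaa']
Total: 1

1


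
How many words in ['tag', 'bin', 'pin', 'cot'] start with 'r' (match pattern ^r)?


Pattern ^r anchors to start of word. Check which words begin with 'r':
  'tag' -> no
  'bin' -> no
  'pin' -> no
  'cot' -> no
Matching words: []
Count: 0

0


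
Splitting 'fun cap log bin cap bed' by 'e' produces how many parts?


Splitting by 'e' breaks the string at each occurrence of the separator.
Text: 'fun cap log bin cap bed'
Parts after split:
  Part 1: 'fun cap log bin cap b'
  Part 2: 'd'
Total parts: 2

2


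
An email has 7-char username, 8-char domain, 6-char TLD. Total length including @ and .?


An email address has format: username@domain.tld
Username length: 7
'@' character: 1
Domain length: 8
'.' character: 1
TLD length: 6
Total = 7 + 1 + 8 + 1 + 6 = 23

23


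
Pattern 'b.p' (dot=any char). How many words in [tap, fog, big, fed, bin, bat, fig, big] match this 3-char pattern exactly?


Pattern 'b.p' means: starts with 'b', any single char, ends with 'p'.
Checking each word (must be exactly 3 chars):
  'tap' (len=3): no
  'fog' (len=3): no
  'big' (len=3): no
  'fed' (len=3): no
  'bin' (len=3): no
  'bat' (len=3): no
  'fig' (len=3): no
  'big' (len=3): no
Matching words: []
Total: 0

0


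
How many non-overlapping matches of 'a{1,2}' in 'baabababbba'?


Pattern 'a{1,2}' matches between 1 and 2 consecutive a's (greedy).
String: 'baabababbba'
Finding runs of a's and applying greedy matching:
  Run at pos 1: 'aa' (length 2)
  Run at pos 4: 'a' (length 1)
  Run at pos 6: 'a' (length 1)
  Run at pos 10: 'a' (length 1)
Matches: ['aa', 'a', 'a', 'a']
Count: 4

4


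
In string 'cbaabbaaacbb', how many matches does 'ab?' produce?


Pattern 'ab?' matches 'a' optionally followed by 'b'.
String: 'cbaabbaaacbb'
Scanning left to right for 'a' then checking next char:
  Match 1: 'a' (a not followed by b)
  Match 2: 'ab' (a followed by b)
  Match 3: 'a' (a not followed by b)
  Match 4: 'a' (a not followed by b)
  Match 5: 'a' (a not followed by b)
Total matches: 5

5


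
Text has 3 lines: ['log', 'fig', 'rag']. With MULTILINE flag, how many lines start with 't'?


With MULTILINE flag, ^ matches the start of each line.
Lines: ['log', 'fig', 'rag']
Checking which lines start with 't':
  Line 1: 'log' -> no
  Line 2: 'fig' -> no
  Line 3: 'rag' -> no
Matching lines: []
Count: 0

0


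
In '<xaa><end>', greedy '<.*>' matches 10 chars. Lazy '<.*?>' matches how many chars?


Greedy '<.*>' tries to match as MUCH as possible.
Lazy '<.*?>' tries to match as LITTLE as possible.

String: '<xaa><end>'
Greedy '<.*>' starts at first '<' and extends to the LAST '>': '<xaa><end>' (10 chars)
Lazy '<.*?>' starts at first '<' and stops at the FIRST '>': '<xaa>' (5 chars)

5


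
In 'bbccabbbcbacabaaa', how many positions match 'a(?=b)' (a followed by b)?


Lookahead 'a(?=b)' matches 'a' only when followed by 'b'.
String: 'bbccabbbcbacabaaa'
Checking each position where char is 'a':
  pos 4: 'a' -> MATCH (next='b')
  pos 10: 'a' -> no (next='c')
  pos 12: 'a' -> MATCH (next='b')
  pos 14: 'a' -> no (next='a')
  pos 15: 'a' -> no (next='a')
Matching positions: [4, 12]
Count: 2

2


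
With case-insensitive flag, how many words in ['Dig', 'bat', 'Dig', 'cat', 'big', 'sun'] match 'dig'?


Case-insensitive matching: compare each word's lowercase form to 'dig'.
  'Dig' -> lower='dig' -> MATCH
  'bat' -> lower='bat' -> no
  'Dig' -> lower='dig' -> MATCH
  'cat' -> lower='cat' -> no
  'big' -> lower='big' -> no
  'sun' -> lower='sun' -> no
Matches: ['Dig', 'Dig']
Count: 2

2


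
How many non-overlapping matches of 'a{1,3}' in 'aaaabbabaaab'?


Pattern 'a{1,3}' matches between 1 and 3 consecutive a's (greedy).
String: 'aaaabbabaaab'
Finding runs of a's and applying greedy matching:
  Run at pos 0: 'aaaa' (length 4)
  Run at pos 6: 'a' (length 1)
  Run at pos 8: 'aaa' (length 3)
Matches: ['aaa', 'a', 'a', 'aaa']
Count: 4

4


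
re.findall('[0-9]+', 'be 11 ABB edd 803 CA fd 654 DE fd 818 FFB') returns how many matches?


Pattern '[0-9]+' finds one or more digits.
Text: 'be 11 ABB edd 803 CA fd 654 DE fd 818 FFB'
Scanning for matches:
  Match 1: '11'
  Match 2: '803'
  Match 3: '654'
  Match 4: '818'
Total matches: 4

4


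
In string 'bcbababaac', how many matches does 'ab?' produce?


Pattern 'ab?' matches 'a' optionally followed by 'b'.
String: 'bcbababaac'
Scanning left to right for 'a' then checking next char:
  Match 1: 'ab' (a followed by b)
  Match 2: 'ab' (a followed by b)
  Match 3: 'a' (a not followed by b)
  Match 4: 'a' (a not followed by b)
Total matches: 4

4


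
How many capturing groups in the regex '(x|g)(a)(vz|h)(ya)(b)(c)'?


To count capturing groups, count each '(' that starts a group.
Pattern: '(x|g)(a)(vz|h)(ya)(b)(c)'
Walking through the pattern:
  Position 0: '(' -> group #1
  Position 5: '(' -> group #2
  Position 8: '(' -> group #3
  Position 14: '(' -> group #4
  Position 18: '(' -> group #5
  Position 21: '(' -> group #6
Total capturing groups: 6

6


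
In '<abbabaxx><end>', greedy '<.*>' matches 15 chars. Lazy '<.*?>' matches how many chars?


Greedy '<.*>' tries to match as MUCH as possible.
Lazy '<.*?>' tries to match as LITTLE as possible.

String: '<abbabaxx><end>'
Greedy '<.*>' starts at first '<' and extends to the LAST '>': '<abbabaxx><end>' (15 chars)
Lazy '<.*?>' starts at first '<' and stops at the FIRST '>': '<abbabaxx>' (10 chars)

10


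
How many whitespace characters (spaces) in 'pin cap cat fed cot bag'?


\s matches whitespace characters (spaces, tabs, etc.).
Text: 'pin cap cat fed cot bag'
This text has 6 words separated by spaces.
Number of spaces = number of words - 1 = 6 - 1 = 5

5


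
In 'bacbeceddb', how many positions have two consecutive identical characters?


Looking for consecutive identical characters in 'bacbeceddb':
  pos 0-1: 'b' vs 'a' -> different
  pos 1-2: 'a' vs 'c' -> different
  pos 2-3: 'c' vs 'b' -> different
  pos 3-4: 'b' vs 'e' -> different
  pos 4-5: 'e' vs 'c' -> different
  pos 5-6: 'c' vs 'e' -> different
  pos 6-7: 'e' vs 'd' -> different
  pos 7-8: 'd' vs 'd' -> MATCH ('dd')
  pos 8-9: 'd' vs 'b' -> different
Consecutive identical pairs: ['dd']
Count: 1

1


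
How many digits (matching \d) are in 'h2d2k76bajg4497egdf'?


\d matches any digit 0-9.
Scanning 'h2d2k76bajg4497egdf':
  pos 1: '2' -> DIGIT
  pos 3: '2' -> DIGIT
  pos 5: '7' -> DIGIT
  pos 6: '6' -> DIGIT
  pos 11: '4' -> DIGIT
  pos 12: '4' -> DIGIT
  pos 13: '9' -> DIGIT
  pos 14: '7' -> DIGIT
Digits found: ['2', '2', '7', '6', '4', '4', '9', '7']
Total: 8

8


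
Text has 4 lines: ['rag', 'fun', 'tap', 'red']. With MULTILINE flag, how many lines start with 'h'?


With MULTILINE flag, ^ matches the start of each line.
Lines: ['rag', 'fun', 'tap', 'red']
Checking which lines start with 'h':
  Line 1: 'rag' -> no
  Line 2: 'fun' -> no
  Line 3: 'tap' -> no
  Line 4: 'red' -> no
Matching lines: []
Count: 0

0


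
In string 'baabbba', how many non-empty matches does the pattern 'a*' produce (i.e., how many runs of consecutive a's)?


Pattern 'a*' matches zero or more a's. We want non-empty runs of consecutive a's.
String: 'baabbba'
Walking through the string to find runs of a's:
  Run 1: positions 1-2 -> 'aa'
  Run 2: positions 6-6 -> 'a'
Non-empty runs found: ['aa', 'a']
Count: 2

2


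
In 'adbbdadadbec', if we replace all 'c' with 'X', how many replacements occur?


re.sub('c', 'X', text) replaces every occurrence of 'c' with 'X'.
Text: 'adbbdadadbec'
Scanning for 'c':
  pos 11: 'c' -> replacement #1
Total replacements: 1

1


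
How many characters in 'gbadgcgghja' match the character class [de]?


Character class [de] matches any of: {d, e}
Scanning string 'gbadgcgghja' character by character:
  pos 0: 'g' -> no
  pos 1: 'b' -> no
  pos 2: 'a' -> no
  pos 3: 'd' -> MATCH
  pos 4: 'g' -> no
  pos 5: 'c' -> no
  pos 6: 'g' -> no
  pos 7: 'g' -> no
  pos 8: 'h' -> no
  pos 9: 'j' -> no
  pos 10: 'a' -> no
Total matches: 1

1


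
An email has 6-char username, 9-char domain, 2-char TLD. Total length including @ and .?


An email address has format: username@domain.tld
Username length: 6
'@' character: 1
Domain length: 9
'.' character: 1
TLD length: 2
Total = 6 + 1 + 9 + 1 + 2 = 19

19


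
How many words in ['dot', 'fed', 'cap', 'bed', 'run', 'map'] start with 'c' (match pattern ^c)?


Pattern ^c anchors to start of word. Check which words begin with 'c':
  'dot' -> no
  'fed' -> no
  'cap' -> MATCH (starts with 'c')
  'bed' -> no
  'run' -> no
  'map' -> no
Matching words: ['cap']
Count: 1

1


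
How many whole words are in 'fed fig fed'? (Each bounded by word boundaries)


Word boundaries (\b) mark the start/end of each word.
Text: 'fed fig fed'
Splitting by whitespace:
  Word 1: 'fed'
  Word 2: 'fig'
  Word 3: 'fed'
Total whole words: 3

3


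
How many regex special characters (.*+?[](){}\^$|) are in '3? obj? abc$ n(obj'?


Regex special characters are: . * + ? [ ] ( ) { } \ ^ $ |
Scanning '3? obj? abc$ n(obj':
  pos 1: '?' -> SPECIAL
  pos 6: '?' -> SPECIAL
  pos 11: '$' -> SPECIAL
  pos 14: '(' -> SPECIAL
Special chars found: ['?', '?', '$', '(']
Total: 4

4


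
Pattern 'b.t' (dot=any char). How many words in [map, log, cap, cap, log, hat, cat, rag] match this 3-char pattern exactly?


Pattern 'b.t' means: starts with 'b', any single char, ends with 't'.
Checking each word (must be exactly 3 chars):
  'map' (len=3): no
  'log' (len=3): no
  'cap' (len=3): no
  'cap' (len=3): no
  'log' (len=3): no
  'hat' (len=3): no
  'cat' (len=3): no
  'rag' (len=3): no
Matching words: []
Total: 0

0


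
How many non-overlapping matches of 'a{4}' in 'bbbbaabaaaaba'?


Pattern 'a{4}' matches exactly 4 consecutive a's (greedy, non-overlapping).
String: 'bbbbaabaaaaba'
Scanning for runs of a's:
  Run at pos 4: 'aa' (length 2) -> 0 match(es)
  Run at pos 7: 'aaaa' (length 4) -> 1 match(es)
  Run at pos 12: 'a' (length 1) -> 0 match(es)
Matches found: ['aaaa']
Total: 1

1


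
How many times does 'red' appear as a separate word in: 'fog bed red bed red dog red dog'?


Scanning each word for exact match 'red':
  Word 1: 'fog' -> no
  Word 2: 'bed' -> no
  Word 3: 'red' -> MATCH
  Word 4: 'bed' -> no
  Word 5: 'red' -> MATCH
  Word 6: 'dog' -> no
  Word 7: 'red' -> MATCH
  Word 8: 'dog' -> no
Total matches: 3

3


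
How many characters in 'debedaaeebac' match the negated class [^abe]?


Negated class [^abe] matches any char NOT in {a, b, e}
Scanning 'debedaaeebac':
  pos 0: 'd' -> MATCH
  pos 1: 'e' -> no (excluded)
  pos 2: 'b' -> no (excluded)
  pos 3: 'e' -> no (excluded)
  pos 4: 'd' -> MATCH
  pos 5: 'a' -> no (excluded)
  pos 6: 'a' -> no (excluded)
  pos 7: 'e' -> no (excluded)
  pos 8: 'e' -> no (excluded)
  pos 9: 'b' -> no (excluded)
  pos 10: 'a' -> no (excluded)
  pos 11: 'c' -> MATCH
Total matches: 3

3


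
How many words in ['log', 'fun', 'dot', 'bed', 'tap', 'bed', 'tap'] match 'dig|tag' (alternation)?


Alternation 'dig|tag' matches either 'dig' or 'tag'.
Checking each word:
  'log' -> no
  'fun' -> no
  'dot' -> no
  'bed' -> no
  'tap' -> no
  'bed' -> no
  'tap' -> no
Matches: []
Count: 0

0


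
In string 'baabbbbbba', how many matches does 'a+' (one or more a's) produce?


Pattern 'a+' matches one or more consecutive a's.
String: 'baabbbbbba'
Scanning for runs of a:
  Match 1: 'aa' (length 2)
  Match 2: 'a' (length 1)
Total matches: 2

2


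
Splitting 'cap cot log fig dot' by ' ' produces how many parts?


Splitting by ' ' breaks the string at each occurrence of the separator.
Text: 'cap cot log fig dot'
Parts after split:
  Part 1: 'cap'
  Part 2: 'cot'
  Part 3: 'log'
  Part 4: 'fig'
  Part 5: 'dot'
Total parts: 5

5


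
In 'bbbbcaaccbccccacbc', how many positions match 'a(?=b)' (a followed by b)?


Lookahead 'a(?=b)' matches 'a' only when followed by 'b'.
String: 'bbbbcaaccbccccacbc'
Checking each position where char is 'a':
  pos 5: 'a' -> no (next='a')
  pos 6: 'a' -> no (next='c')
  pos 14: 'a' -> no (next='c')
Matching positions: []
Count: 0

0


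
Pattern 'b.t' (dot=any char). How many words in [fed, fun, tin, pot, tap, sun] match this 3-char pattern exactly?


Pattern 'b.t' means: starts with 'b', any single char, ends with 't'.
Checking each word (must be exactly 3 chars):
  'fed' (len=3): no
  'fun' (len=3): no
  'tin' (len=3): no
  'pot' (len=3): no
  'tap' (len=3): no
  'sun' (len=3): no
Matching words: []
Total: 0

0


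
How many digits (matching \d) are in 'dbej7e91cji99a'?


\d matches any digit 0-9.
Scanning 'dbej7e91cji99a':
  pos 4: '7' -> DIGIT
  pos 6: '9' -> DIGIT
  pos 7: '1' -> DIGIT
  pos 11: '9' -> DIGIT
  pos 12: '9' -> DIGIT
Digits found: ['7', '9', '1', '9', '9']
Total: 5

5


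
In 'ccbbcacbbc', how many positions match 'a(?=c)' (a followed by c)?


Lookahead 'a(?=c)' matches 'a' only when followed by 'c'.
String: 'ccbbcacbbc'
Checking each position where char is 'a':
  pos 5: 'a' -> MATCH (next='c')
Matching positions: [5]
Count: 1

1


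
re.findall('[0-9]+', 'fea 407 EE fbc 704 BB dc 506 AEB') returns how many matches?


Pattern '[0-9]+' finds one or more digits.
Text: 'fea 407 EE fbc 704 BB dc 506 AEB'
Scanning for matches:
  Match 1: '407'
  Match 2: '704'
  Match 3: '506'
Total matches: 3

3


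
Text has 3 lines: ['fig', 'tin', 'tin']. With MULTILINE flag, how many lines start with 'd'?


With MULTILINE flag, ^ matches the start of each line.
Lines: ['fig', 'tin', 'tin']
Checking which lines start with 'd':
  Line 1: 'fig' -> no
  Line 2: 'tin' -> no
  Line 3: 'tin' -> no
Matching lines: []
Count: 0

0


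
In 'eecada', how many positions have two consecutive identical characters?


Looking for consecutive identical characters in 'eecada':
  pos 0-1: 'e' vs 'e' -> MATCH ('ee')
  pos 1-2: 'e' vs 'c' -> different
  pos 2-3: 'c' vs 'a' -> different
  pos 3-4: 'a' vs 'd' -> different
  pos 4-5: 'd' vs 'a' -> different
Consecutive identical pairs: ['ee']
Count: 1

1


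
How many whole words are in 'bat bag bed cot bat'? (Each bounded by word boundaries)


Word boundaries (\b) mark the start/end of each word.
Text: 'bat bag bed cot bat'
Splitting by whitespace:
  Word 1: 'bat'
  Word 2: 'bag'
  Word 3: 'bed'
  Word 4: 'cot'
  Word 5: 'bat'
Total whole words: 5

5


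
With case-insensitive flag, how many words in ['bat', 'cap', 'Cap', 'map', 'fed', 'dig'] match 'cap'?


Case-insensitive matching: compare each word's lowercase form to 'cap'.
  'bat' -> lower='bat' -> no
  'cap' -> lower='cap' -> MATCH
  'Cap' -> lower='cap' -> MATCH
  'map' -> lower='map' -> no
  'fed' -> lower='fed' -> no
  'dig' -> lower='dig' -> no
Matches: ['cap', 'Cap']
Count: 2

2


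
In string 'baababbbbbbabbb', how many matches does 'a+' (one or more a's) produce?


Pattern 'a+' matches one or more consecutive a's.
String: 'baababbbbbbabbb'
Scanning for runs of a:
  Match 1: 'aa' (length 2)
  Match 2: 'a' (length 1)
  Match 3: 'a' (length 1)
Total matches: 3

3


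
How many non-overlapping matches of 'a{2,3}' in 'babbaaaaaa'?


Pattern 'a{2,3}' matches between 2 and 3 consecutive a's (greedy).
String: 'babbaaaaaa'
Finding runs of a's and applying greedy matching:
  Run at pos 1: 'a' (length 1)
  Run at pos 4: 'aaaaaa' (length 6)
Matches: ['aaa', 'aaa']
Count: 2

2


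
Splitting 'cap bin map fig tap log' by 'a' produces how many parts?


Splitting by 'a' breaks the string at each occurrence of the separator.
Text: 'cap bin map fig tap log'
Parts after split:
  Part 1: 'c'
  Part 2: 'p bin m'
  Part 3: 'p fig t'
  Part 4: 'p log'
Total parts: 4

4


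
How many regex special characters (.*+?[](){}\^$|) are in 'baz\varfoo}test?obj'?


Regex special characters are: . * + ? [ ] ( ) { } \ ^ $ |
Scanning 'baz\varfoo}test?obj':
  pos 3: '\' -> SPECIAL
  pos 10: '}' -> SPECIAL
  pos 15: '?' -> SPECIAL
Special chars found: ['\\', '}', '?']
Total: 3

3


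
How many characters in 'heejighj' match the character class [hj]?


Character class [hj] matches any of: {h, j}
Scanning string 'heejighj' character by character:
  pos 0: 'h' -> MATCH
  pos 1: 'e' -> no
  pos 2: 'e' -> no
  pos 3: 'j' -> MATCH
  pos 4: 'i' -> no
  pos 5: 'g' -> no
  pos 6: 'h' -> MATCH
  pos 7: 'j' -> MATCH
Total matches: 4

4


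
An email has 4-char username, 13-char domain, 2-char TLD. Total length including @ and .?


An email address has format: username@domain.tld
Username length: 4
'@' character: 1
Domain length: 13
'.' character: 1
TLD length: 2
Total = 4 + 1 + 13 + 1 + 2 = 21

21


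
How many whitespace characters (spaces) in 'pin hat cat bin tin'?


\s matches whitespace characters (spaces, tabs, etc.).
Text: 'pin hat cat bin tin'
This text has 5 words separated by spaces.
Number of spaces = number of words - 1 = 5 - 1 = 4

4


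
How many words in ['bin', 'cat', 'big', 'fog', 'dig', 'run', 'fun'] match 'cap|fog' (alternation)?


Alternation 'cap|fog' matches either 'cap' or 'fog'.
Checking each word:
  'bin' -> no
  'cat' -> no
  'big' -> no
  'fog' -> MATCH
  'dig' -> no
  'run' -> no
  'fun' -> no
Matches: ['fog']
Count: 1

1


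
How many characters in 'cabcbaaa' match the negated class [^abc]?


Negated class [^abc] matches any char NOT in {a, b, c}
Scanning 'cabcbaaa':
  pos 0: 'c' -> no (excluded)
  pos 1: 'a' -> no (excluded)
  pos 2: 'b' -> no (excluded)
  pos 3: 'c' -> no (excluded)
  pos 4: 'b' -> no (excluded)
  pos 5: 'a' -> no (excluded)
  pos 6: 'a' -> no (excluded)
  pos 7: 'a' -> no (excluded)
Total matches: 0

0


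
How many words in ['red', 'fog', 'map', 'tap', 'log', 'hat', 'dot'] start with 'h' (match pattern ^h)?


Pattern ^h anchors to start of word. Check which words begin with 'h':
  'red' -> no
  'fog' -> no
  'map' -> no
  'tap' -> no
  'log' -> no
  'hat' -> MATCH (starts with 'h')
  'dot' -> no
Matching words: ['hat']
Count: 1

1


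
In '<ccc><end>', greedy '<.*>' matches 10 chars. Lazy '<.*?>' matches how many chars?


Greedy '<.*>' tries to match as MUCH as possible.
Lazy '<.*?>' tries to match as LITTLE as possible.

String: '<ccc><end>'
Greedy '<.*>' starts at first '<' and extends to the LAST '>': '<ccc><end>' (10 chars)
Lazy '<.*?>' starts at first '<' and stops at the FIRST '>': '<ccc>' (5 chars)

5


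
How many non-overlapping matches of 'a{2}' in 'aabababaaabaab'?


Pattern 'a{2}' matches exactly 2 consecutive a's (greedy, non-overlapping).
String: 'aabababaaabaab'
Scanning for runs of a's:
  Run at pos 0: 'aa' (length 2) -> 1 match(es)
  Run at pos 3: 'a' (length 1) -> 0 match(es)
  Run at pos 5: 'a' (length 1) -> 0 match(es)
  Run at pos 7: 'aaa' (length 3) -> 1 match(es)
  Run at pos 11: 'aa' (length 2) -> 1 match(es)
Matches found: ['aa', 'aa', 'aa']
Total: 3

3


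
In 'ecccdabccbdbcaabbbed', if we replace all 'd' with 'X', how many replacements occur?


re.sub('d', 'X', text) replaces every occurrence of 'd' with 'X'.
Text: 'ecccdabccbdbcaabbbed'
Scanning for 'd':
  pos 4: 'd' -> replacement #1
  pos 10: 'd' -> replacement #2
  pos 19: 'd' -> replacement #3
Total replacements: 3

3


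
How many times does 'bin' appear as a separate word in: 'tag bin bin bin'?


Scanning each word for exact match 'bin':
  Word 1: 'tag' -> no
  Word 2: 'bin' -> MATCH
  Word 3: 'bin' -> MATCH
  Word 4: 'bin' -> MATCH
Total matches: 3

3


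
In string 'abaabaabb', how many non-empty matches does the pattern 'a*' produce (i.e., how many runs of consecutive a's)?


Pattern 'a*' matches zero or more a's. We want non-empty runs of consecutive a's.
String: 'abaabaabb'
Walking through the string to find runs of a's:
  Run 1: positions 0-0 -> 'a'
  Run 2: positions 2-3 -> 'aa'
  Run 3: positions 5-6 -> 'aa'
Non-empty runs found: ['a', 'aa', 'aa']
Count: 3

3


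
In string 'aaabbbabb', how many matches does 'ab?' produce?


Pattern 'ab?' matches 'a' optionally followed by 'b'.
String: 'aaabbbabb'
Scanning left to right for 'a' then checking next char:
  Match 1: 'a' (a not followed by b)
  Match 2: 'a' (a not followed by b)
  Match 3: 'ab' (a followed by b)
  Match 4: 'ab' (a followed by b)
Total matches: 4

4


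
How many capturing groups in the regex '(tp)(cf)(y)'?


To count capturing groups, count each '(' that starts a group.
Pattern: '(tp)(cf)(y)'
Walking through the pattern:
  Position 0: '(' -> group #1
  Position 4: '(' -> group #2
  Position 8: '(' -> group #3
Total capturing groups: 3

3


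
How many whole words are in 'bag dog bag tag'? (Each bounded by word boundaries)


Word boundaries (\b) mark the start/end of each word.
Text: 'bag dog bag tag'
Splitting by whitespace:
  Word 1: 'bag'
  Word 2: 'dog'
  Word 3: 'bag'
  Word 4: 'tag'
Total whole words: 4

4


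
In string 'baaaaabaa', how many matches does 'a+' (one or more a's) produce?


Pattern 'a+' matches one or more consecutive a's.
String: 'baaaaabaa'
Scanning for runs of a:
  Match 1: 'aaaaa' (length 5)
  Match 2: 'aa' (length 2)
Total matches: 2

2


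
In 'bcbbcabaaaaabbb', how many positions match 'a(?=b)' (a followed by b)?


Lookahead 'a(?=b)' matches 'a' only when followed by 'b'.
String: 'bcbbcabaaaaabbb'
Checking each position where char is 'a':
  pos 5: 'a' -> MATCH (next='b')
  pos 7: 'a' -> no (next='a')
  pos 8: 'a' -> no (next='a')
  pos 9: 'a' -> no (next='a')
  pos 10: 'a' -> no (next='a')
  pos 11: 'a' -> MATCH (next='b')
Matching positions: [5, 11]
Count: 2

2


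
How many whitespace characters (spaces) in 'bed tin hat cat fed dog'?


\s matches whitespace characters (spaces, tabs, etc.).
Text: 'bed tin hat cat fed dog'
This text has 6 words separated by spaces.
Number of spaces = number of words - 1 = 6 - 1 = 5

5


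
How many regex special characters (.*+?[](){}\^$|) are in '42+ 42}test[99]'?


Regex special characters are: . * + ? [ ] ( ) { } \ ^ $ |
Scanning '42+ 42}test[99]':
  pos 2: '+' -> SPECIAL
  pos 6: '}' -> SPECIAL
  pos 11: '[' -> SPECIAL
  pos 14: ']' -> SPECIAL
Special chars found: ['+', '}', '[', ']']
Total: 4

4


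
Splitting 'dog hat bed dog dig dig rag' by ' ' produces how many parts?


Splitting by ' ' breaks the string at each occurrence of the separator.
Text: 'dog hat bed dog dig dig rag'
Parts after split:
  Part 1: 'dog'
  Part 2: 'hat'
  Part 3: 'bed'
  Part 4: 'dog'
  Part 5: 'dig'
  Part 6: 'dig'
  Part 7: 'rag'
Total parts: 7

7


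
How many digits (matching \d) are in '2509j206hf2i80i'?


\d matches any digit 0-9.
Scanning '2509j206hf2i80i':
  pos 0: '2' -> DIGIT
  pos 1: '5' -> DIGIT
  pos 2: '0' -> DIGIT
  pos 3: '9' -> DIGIT
  pos 5: '2' -> DIGIT
  pos 6: '0' -> DIGIT
  pos 7: '6' -> DIGIT
  pos 10: '2' -> DIGIT
  pos 12: '8' -> DIGIT
  pos 13: '0' -> DIGIT
Digits found: ['2', '5', '0', '9', '2', '0', '6', '2', '8', '0']
Total: 10

10


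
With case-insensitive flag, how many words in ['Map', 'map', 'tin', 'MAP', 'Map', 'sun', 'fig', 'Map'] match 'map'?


Case-insensitive matching: compare each word's lowercase form to 'map'.
  'Map' -> lower='map' -> MATCH
  'map' -> lower='map' -> MATCH
  'tin' -> lower='tin' -> no
  'MAP' -> lower='map' -> MATCH
  'Map' -> lower='map' -> MATCH
  'sun' -> lower='sun' -> no
  'fig' -> lower='fig' -> no
  'Map' -> lower='map' -> MATCH
Matches: ['Map', 'map', 'MAP', 'Map', 'Map']
Count: 5

5


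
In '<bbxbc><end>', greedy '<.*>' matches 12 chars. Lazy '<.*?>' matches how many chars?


Greedy '<.*>' tries to match as MUCH as possible.
Lazy '<.*?>' tries to match as LITTLE as possible.

String: '<bbxbc><end>'
Greedy '<.*>' starts at first '<' and extends to the LAST '>': '<bbxbc><end>' (12 chars)
Lazy '<.*?>' starts at first '<' and stops at the FIRST '>': '<bbxbc>' (7 chars)

7


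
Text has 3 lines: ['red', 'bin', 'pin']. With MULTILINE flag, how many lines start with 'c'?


With MULTILINE flag, ^ matches the start of each line.
Lines: ['red', 'bin', 'pin']
Checking which lines start with 'c':
  Line 1: 'red' -> no
  Line 2: 'bin' -> no
  Line 3: 'pin' -> no
Matching lines: []
Count: 0

0


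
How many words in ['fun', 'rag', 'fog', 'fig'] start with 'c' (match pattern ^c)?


Pattern ^c anchors to start of word. Check which words begin with 'c':
  'fun' -> no
  'rag' -> no
  'fog' -> no
  'fig' -> no
Matching words: []
Count: 0

0


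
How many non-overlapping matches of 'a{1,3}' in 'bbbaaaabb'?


Pattern 'a{1,3}' matches between 1 and 3 consecutive a's (greedy).
String: 'bbbaaaabb'
Finding runs of a's and applying greedy matching:
  Run at pos 3: 'aaaa' (length 4)
Matches: ['aaa', 'a']
Count: 2

2


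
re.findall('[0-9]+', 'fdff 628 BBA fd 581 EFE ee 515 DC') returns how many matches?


Pattern '[0-9]+' finds one or more digits.
Text: 'fdff 628 BBA fd 581 EFE ee 515 DC'
Scanning for matches:
  Match 1: '628'
  Match 2: '581'
  Match 3: '515'
Total matches: 3

3


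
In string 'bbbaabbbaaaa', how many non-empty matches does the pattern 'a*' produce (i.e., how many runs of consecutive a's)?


Pattern 'a*' matches zero or more a's. We want non-empty runs of consecutive a's.
String: 'bbbaabbbaaaa'
Walking through the string to find runs of a's:
  Run 1: positions 3-4 -> 'aa'
  Run 2: positions 8-11 -> 'aaaa'
Non-empty runs found: ['aa', 'aaaa']
Count: 2

2


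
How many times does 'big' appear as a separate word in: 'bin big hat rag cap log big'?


Scanning each word for exact match 'big':
  Word 1: 'bin' -> no
  Word 2: 'big' -> MATCH
  Word 3: 'hat' -> no
  Word 4: 'rag' -> no
  Word 5: 'cap' -> no
  Word 6: 'log' -> no
  Word 7: 'big' -> MATCH
Total matches: 2

2


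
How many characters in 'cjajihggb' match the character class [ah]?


Character class [ah] matches any of: {a, h}
Scanning string 'cjajihggb' character by character:
  pos 0: 'c' -> no
  pos 1: 'j' -> no
  pos 2: 'a' -> MATCH
  pos 3: 'j' -> no
  pos 4: 'i' -> no
  pos 5: 'h' -> MATCH
  pos 6: 'g' -> no
  pos 7: 'g' -> no
  pos 8: 'b' -> no
Total matches: 2

2


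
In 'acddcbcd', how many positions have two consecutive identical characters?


Looking for consecutive identical characters in 'acddcbcd':
  pos 0-1: 'a' vs 'c' -> different
  pos 1-2: 'c' vs 'd' -> different
  pos 2-3: 'd' vs 'd' -> MATCH ('dd')
  pos 3-4: 'd' vs 'c' -> different
  pos 4-5: 'c' vs 'b' -> different
  pos 5-6: 'b' vs 'c' -> different
  pos 6-7: 'c' vs 'd' -> different
Consecutive identical pairs: ['dd']
Count: 1

1


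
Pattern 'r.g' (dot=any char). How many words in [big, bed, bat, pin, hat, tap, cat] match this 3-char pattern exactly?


Pattern 'r.g' means: starts with 'r', any single char, ends with 'g'.
Checking each word (must be exactly 3 chars):
  'big' (len=3): no
  'bed' (len=3): no
  'bat' (len=3): no
  'pin' (len=3): no
  'hat' (len=3): no
  'tap' (len=3): no
  'cat' (len=3): no
Matching words: []
Total: 0

0


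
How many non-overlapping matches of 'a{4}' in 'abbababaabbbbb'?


Pattern 'a{4}' matches exactly 4 consecutive a's (greedy, non-overlapping).
String: 'abbababaabbbbb'
Scanning for runs of a's:
  Run at pos 0: 'a' (length 1) -> 0 match(es)
  Run at pos 3: 'a' (length 1) -> 0 match(es)
  Run at pos 5: 'a' (length 1) -> 0 match(es)
  Run at pos 7: 'aa' (length 2) -> 0 match(es)
Matches found: []
Total: 0

0


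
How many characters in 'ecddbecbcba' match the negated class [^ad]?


Negated class [^ad] matches any char NOT in {a, d}
Scanning 'ecddbecbcba':
  pos 0: 'e' -> MATCH
  pos 1: 'c' -> MATCH
  pos 2: 'd' -> no (excluded)
  pos 3: 'd' -> no (excluded)
  pos 4: 'b' -> MATCH
  pos 5: 'e' -> MATCH
  pos 6: 'c' -> MATCH
  pos 7: 'b' -> MATCH
  pos 8: 'c' -> MATCH
  pos 9: 'b' -> MATCH
  pos 10: 'a' -> no (excluded)
Total matches: 8

8


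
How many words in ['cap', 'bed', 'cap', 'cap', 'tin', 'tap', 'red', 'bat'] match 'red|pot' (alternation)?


Alternation 'red|pot' matches either 'red' or 'pot'.
Checking each word:
  'cap' -> no
  'bed' -> no
  'cap' -> no
  'cap' -> no
  'tin' -> no
  'tap' -> no
  'red' -> MATCH
  'bat' -> no
Matches: ['red']
Count: 1

1


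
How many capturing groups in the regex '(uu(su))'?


To count capturing groups, count each '(' that starts a group.
Pattern: '(uu(su))'
Walking through the pattern:
  Position 0: '(' -> group #1
  Position 3: '(' -> group #2
Total capturing groups: 2

2


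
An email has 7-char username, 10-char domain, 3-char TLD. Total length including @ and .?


An email address has format: username@domain.tld
Username length: 7
'@' character: 1
Domain length: 10
'.' character: 1
TLD length: 3
Total = 7 + 1 + 10 + 1 + 3 = 22

22


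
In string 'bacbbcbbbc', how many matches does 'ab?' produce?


Pattern 'ab?' matches 'a' optionally followed by 'b'.
String: 'bacbbcbbbc'
Scanning left to right for 'a' then checking next char:
  Match 1: 'a' (a not followed by b)
Total matches: 1

1


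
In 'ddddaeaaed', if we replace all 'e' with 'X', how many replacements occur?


re.sub('e', 'X', text) replaces every occurrence of 'e' with 'X'.
Text: 'ddddaeaaed'
Scanning for 'e':
  pos 5: 'e' -> replacement #1
  pos 8: 'e' -> replacement #2
Total replacements: 2

2


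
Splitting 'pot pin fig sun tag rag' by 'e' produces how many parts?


Splitting by 'e' breaks the string at each occurrence of the separator.
Text: 'pot pin fig sun tag rag'
Parts after split:
  Part 1: 'pot pin fig sun tag rag'
Total parts: 1

1


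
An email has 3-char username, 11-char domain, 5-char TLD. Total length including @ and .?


An email address has format: username@domain.tld
Username length: 3
'@' character: 1
Domain length: 11
'.' character: 1
TLD length: 5
Total = 3 + 1 + 11 + 1 + 5 = 21

21


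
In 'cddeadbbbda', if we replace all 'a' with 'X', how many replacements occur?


re.sub('a', 'X', text) replaces every occurrence of 'a' with 'X'.
Text: 'cddeadbbbda'
Scanning for 'a':
  pos 4: 'a' -> replacement #1
  pos 10: 'a' -> replacement #2
Total replacements: 2

2


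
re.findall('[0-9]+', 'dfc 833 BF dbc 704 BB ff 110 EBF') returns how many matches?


Pattern '[0-9]+' finds one or more digits.
Text: 'dfc 833 BF dbc 704 BB ff 110 EBF'
Scanning for matches:
  Match 1: '833'
  Match 2: '704'
  Match 3: '110'
Total matches: 3

3


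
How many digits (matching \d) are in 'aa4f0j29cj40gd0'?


\d matches any digit 0-9.
Scanning 'aa4f0j29cj40gd0':
  pos 2: '4' -> DIGIT
  pos 4: '0' -> DIGIT
  pos 6: '2' -> DIGIT
  pos 7: '9' -> DIGIT
  pos 10: '4' -> DIGIT
  pos 11: '0' -> DIGIT
  pos 14: '0' -> DIGIT
Digits found: ['4', '0', '2', '9', '4', '0', '0']
Total: 7

7


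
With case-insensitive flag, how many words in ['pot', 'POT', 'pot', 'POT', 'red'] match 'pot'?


Case-insensitive matching: compare each word's lowercase form to 'pot'.
  'pot' -> lower='pot' -> MATCH
  'POT' -> lower='pot' -> MATCH
  'pot' -> lower='pot' -> MATCH
  'POT' -> lower='pot' -> MATCH
  'red' -> lower='red' -> no
Matches: ['pot', 'POT', 'pot', 'POT']
Count: 4

4


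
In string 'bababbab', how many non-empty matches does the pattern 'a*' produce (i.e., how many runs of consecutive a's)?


Pattern 'a*' matches zero or more a's. We want non-empty runs of consecutive a's.
String: 'bababbab'
Walking through the string to find runs of a's:
  Run 1: positions 1-1 -> 'a'
  Run 2: positions 3-3 -> 'a'
  Run 3: positions 6-6 -> 'a'
Non-empty runs found: ['a', 'a', 'a']
Count: 3

3


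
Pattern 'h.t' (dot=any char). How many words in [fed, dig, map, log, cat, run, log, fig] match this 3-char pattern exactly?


Pattern 'h.t' means: starts with 'h', any single char, ends with 't'.
Checking each word (must be exactly 3 chars):
  'fed' (len=3): no
  'dig' (len=3): no
  'map' (len=3): no
  'log' (len=3): no
  'cat' (len=3): no
  'run' (len=3): no
  'log' (len=3): no
  'fig' (len=3): no
Matching words: []
Total: 0

0


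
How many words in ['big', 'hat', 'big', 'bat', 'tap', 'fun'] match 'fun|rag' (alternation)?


Alternation 'fun|rag' matches either 'fun' or 'rag'.
Checking each word:
  'big' -> no
  'hat' -> no
  'big' -> no
  'bat' -> no
  'tap' -> no
  'fun' -> MATCH
Matches: ['fun']
Count: 1

1


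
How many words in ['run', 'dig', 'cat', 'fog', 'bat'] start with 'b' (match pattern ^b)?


Pattern ^b anchors to start of word. Check which words begin with 'b':
  'run' -> no
  'dig' -> no
  'cat' -> no
  'fog' -> no
  'bat' -> MATCH (starts with 'b')
Matching words: ['bat']
Count: 1

1


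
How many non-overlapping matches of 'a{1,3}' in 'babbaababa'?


Pattern 'a{1,3}' matches between 1 and 3 consecutive a's (greedy).
String: 'babbaababa'
Finding runs of a's and applying greedy matching:
  Run at pos 1: 'a' (length 1)
  Run at pos 4: 'aa' (length 2)
  Run at pos 7: 'a' (length 1)
  Run at pos 9: 'a' (length 1)
Matches: ['a', 'aa', 'a', 'a']
Count: 4

4


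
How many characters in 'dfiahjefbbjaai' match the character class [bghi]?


Character class [bghi] matches any of: {b, g, h, i}
Scanning string 'dfiahjefbbjaai' character by character:
  pos 0: 'd' -> no
  pos 1: 'f' -> no
  pos 2: 'i' -> MATCH
  pos 3: 'a' -> no
  pos 4: 'h' -> MATCH
  pos 5: 'j' -> no
  pos 6: 'e' -> no
  pos 7: 'f' -> no
  pos 8: 'b' -> MATCH
  pos 9: 'b' -> MATCH
  pos 10: 'j' -> no
  pos 11: 'a' -> no
  pos 12: 'a' -> no
  pos 13: 'i' -> MATCH
Total matches: 5

5


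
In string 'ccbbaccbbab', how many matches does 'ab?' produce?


Pattern 'ab?' matches 'a' optionally followed by 'b'.
String: 'ccbbaccbbab'
Scanning left to right for 'a' then checking next char:
  Match 1: 'a' (a not followed by b)
  Match 2: 'ab' (a followed by b)
Total matches: 2

2


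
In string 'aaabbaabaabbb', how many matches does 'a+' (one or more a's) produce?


Pattern 'a+' matches one or more consecutive a's.
String: 'aaabbaabaabbb'
Scanning for runs of a:
  Match 1: 'aaa' (length 3)
  Match 2: 'aa' (length 2)
  Match 3: 'aa' (length 2)
Total matches: 3

3


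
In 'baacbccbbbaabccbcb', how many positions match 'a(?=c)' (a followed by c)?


Lookahead 'a(?=c)' matches 'a' only when followed by 'c'.
String: 'baacbccbbbaabccbcb'
Checking each position where char is 'a':
  pos 1: 'a' -> no (next='a')
  pos 2: 'a' -> MATCH (next='c')
  pos 10: 'a' -> no (next='a')
  pos 11: 'a' -> no (next='b')
Matching positions: [2]
Count: 1

1


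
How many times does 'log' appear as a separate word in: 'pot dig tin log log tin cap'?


Scanning each word for exact match 'log':
  Word 1: 'pot' -> no
  Word 2: 'dig' -> no
  Word 3: 'tin' -> no
  Word 4: 'log' -> MATCH
  Word 5: 'log' -> MATCH
  Word 6: 'tin' -> no
  Word 7: 'cap' -> no
Total matches: 2

2


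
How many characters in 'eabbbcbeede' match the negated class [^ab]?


Negated class [^ab] matches any char NOT in {a, b}
Scanning 'eabbbcbeede':
  pos 0: 'e' -> MATCH
  pos 1: 'a' -> no (excluded)
  pos 2: 'b' -> no (excluded)
  pos 3: 'b' -> no (excluded)
  pos 4: 'b' -> no (excluded)
  pos 5: 'c' -> MATCH
  pos 6: 'b' -> no (excluded)
  pos 7: 'e' -> MATCH
  pos 8: 'e' -> MATCH
  pos 9: 'd' -> MATCH
  pos 10: 'e' -> MATCH
Total matches: 6

6


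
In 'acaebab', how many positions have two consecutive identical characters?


Looking for consecutive identical characters in 'acaebab':
  pos 0-1: 'a' vs 'c' -> different
  pos 1-2: 'c' vs 'a' -> different
  pos 2-3: 'a' vs 'e' -> different
  pos 3-4: 'e' vs 'b' -> different
  pos 4-5: 'b' vs 'a' -> different
  pos 5-6: 'a' vs 'b' -> different
Consecutive identical pairs: []
Count: 0

0


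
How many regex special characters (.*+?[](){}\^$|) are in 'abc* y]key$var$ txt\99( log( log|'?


Regex special characters are: . * + ? [ ] ( ) { } \ ^ $ |
Scanning 'abc* y]key$var$ txt\99( log( log|':
  pos 3: '*' -> SPECIAL
  pos 6: ']' -> SPECIAL
  pos 10: '$' -> SPECIAL
  pos 14: '$' -> SPECIAL
  pos 19: '\' -> SPECIAL
  pos 22: '(' -> SPECIAL
  pos 27: '(' -> SPECIAL
  pos 32: '|' -> SPECIAL
Special chars found: ['*', ']', '$', '$', '\\', '(', '(', '|']
Total: 8

8


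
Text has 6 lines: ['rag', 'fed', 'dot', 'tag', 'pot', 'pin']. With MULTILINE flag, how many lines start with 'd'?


With MULTILINE flag, ^ matches the start of each line.
Lines: ['rag', 'fed', 'dot', 'tag', 'pot', 'pin']
Checking which lines start with 'd':
  Line 1: 'rag' -> no
  Line 2: 'fed' -> no
  Line 3: 'dot' -> MATCH
  Line 4: 'tag' -> no
  Line 5: 'pot' -> no
  Line 6: 'pin' -> no
Matching lines: ['dot']
Count: 1

1


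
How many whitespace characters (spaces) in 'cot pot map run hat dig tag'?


\s matches whitespace characters (spaces, tabs, etc.).
Text: 'cot pot map run hat dig tag'
This text has 7 words separated by spaces.
Number of spaces = number of words - 1 = 7 - 1 = 6

6


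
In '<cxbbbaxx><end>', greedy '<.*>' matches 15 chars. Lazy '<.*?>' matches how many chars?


Greedy '<.*>' tries to match as MUCH as possible.
Lazy '<.*?>' tries to match as LITTLE as possible.

String: '<cxbbbaxx><end>'
Greedy '<.*>' starts at first '<' and extends to the LAST '>': '<cxbbbaxx><end>' (15 chars)
Lazy '<.*?>' starts at first '<' and stops at the FIRST '>': '<cxbbbaxx>' (10 chars)

10


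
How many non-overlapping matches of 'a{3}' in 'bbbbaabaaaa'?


Pattern 'a{3}' matches exactly 3 consecutive a's (greedy, non-overlapping).
String: 'bbbbaabaaaa'
Scanning for runs of a's:
  Run at pos 4: 'aa' (length 2) -> 0 match(es)
  Run at pos 7: 'aaaa' (length 4) -> 1 match(es)
Matches found: ['aaa']
Total: 1

1


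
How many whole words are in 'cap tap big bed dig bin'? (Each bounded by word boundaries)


Word boundaries (\b) mark the start/end of each word.
Text: 'cap tap big bed dig bin'
Splitting by whitespace:
  Word 1: 'cap'
  Word 2: 'tap'
  Word 3: 'big'
  Word 4: 'bed'
  Word 5: 'dig'
  Word 6: 'bin'
Total whole words: 6

6


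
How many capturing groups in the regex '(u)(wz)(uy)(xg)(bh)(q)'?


To count capturing groups, count each '(' that starts a group.
Pattern: '(u)(wz)(uy)(xg)(bh)(q)'
Walking through the pattern:
  Position 0: '(' -> group #1
  Position 3: '(' -> group #2
  Position 7: '(' -> group #3
  Position 11: '(' -> group #4
  Position 15: '(' -> group #5
  Position 19: '(' -> group #6
Total capturing groups: 6

6


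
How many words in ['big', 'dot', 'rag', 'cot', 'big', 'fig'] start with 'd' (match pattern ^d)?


Pattern ^d anchors to start of word. Check which words begin with 'd':
  'big' -> no
  'dot' -> MATCH (starts with 'd')
  'rag' -> no
  'cot' -> no
  'big' -> no
  'fig' -> no
Matching words: ['dot']
Count: 1

1


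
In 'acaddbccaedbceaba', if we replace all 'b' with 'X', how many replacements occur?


re.sub('b', 'X', text) replaces every occurrence of 'b' with 'X'.
Text: 'acaddbccaedbceaba'
Scanning for 'b':
  pos 5: 'b' -> replacement #1
  pos 11: 'b' -> replacement #2
  pos 15: 'b' -> replacement #3
Total replacements: 3

3


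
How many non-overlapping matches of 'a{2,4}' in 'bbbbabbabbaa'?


Pattern 'a{2,4}' matches between 2 and 4 consecutive a's (greedy).
String: 'bbbbabbabbaa'
Finding runs of a's and applying greedy matching:
  Run at pos 4: 'a' (length 1)
  Run at pos 7: 'a' (length 1)
  Run at pos 10: 'aa' (length 2)
Matches: ['aa']
Count: 1

1


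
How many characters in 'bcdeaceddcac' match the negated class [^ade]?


Negated class [^ade] matches any char NOT in {a, d, e}
Scanning 'bcdeaceddcac':
  pos 0: 'b' -> MATCH
  pos 1: 'c' -> MATCH
  pos 2: 'd' -> no (excluded)
  pos 3: 'e' -> no (excluded)
  pos 4: 'a' -> no (excluded)
  pos 5: 'c' -> MATCH
  pos 6: 'e' -> no (excluded)
  pos 7: 'd' -> no (excluded)
  pos 8: 'd' -> no (excluded)
  pos 9: 'c' -> MATCH
  pos 10: 'a' -> no (excluded)
  pos 11: 'c' -> MATCH
Total matches: 5

5


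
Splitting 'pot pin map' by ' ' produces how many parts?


Splitting by ' ' breaks the string at each occurrence of the separator.
Text: 'pot pin map'
Parts after split:
  Part 1: 'pot'
  Part 2: 'pin'
  Part 3: 'map'
Total parts: 3

3
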